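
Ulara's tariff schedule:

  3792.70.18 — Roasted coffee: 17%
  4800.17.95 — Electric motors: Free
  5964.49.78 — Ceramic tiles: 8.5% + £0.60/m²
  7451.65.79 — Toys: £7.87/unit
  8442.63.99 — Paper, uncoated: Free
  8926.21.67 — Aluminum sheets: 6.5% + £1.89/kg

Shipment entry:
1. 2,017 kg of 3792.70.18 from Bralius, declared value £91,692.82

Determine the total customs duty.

Line 1 (3792.70.18, Bralius, 2,017 kg, £91,692.82):
Base rate for 3792.70.18 is 17%.
Duty = £91,692.82 × 17% = £15,587.78.

£15,587.78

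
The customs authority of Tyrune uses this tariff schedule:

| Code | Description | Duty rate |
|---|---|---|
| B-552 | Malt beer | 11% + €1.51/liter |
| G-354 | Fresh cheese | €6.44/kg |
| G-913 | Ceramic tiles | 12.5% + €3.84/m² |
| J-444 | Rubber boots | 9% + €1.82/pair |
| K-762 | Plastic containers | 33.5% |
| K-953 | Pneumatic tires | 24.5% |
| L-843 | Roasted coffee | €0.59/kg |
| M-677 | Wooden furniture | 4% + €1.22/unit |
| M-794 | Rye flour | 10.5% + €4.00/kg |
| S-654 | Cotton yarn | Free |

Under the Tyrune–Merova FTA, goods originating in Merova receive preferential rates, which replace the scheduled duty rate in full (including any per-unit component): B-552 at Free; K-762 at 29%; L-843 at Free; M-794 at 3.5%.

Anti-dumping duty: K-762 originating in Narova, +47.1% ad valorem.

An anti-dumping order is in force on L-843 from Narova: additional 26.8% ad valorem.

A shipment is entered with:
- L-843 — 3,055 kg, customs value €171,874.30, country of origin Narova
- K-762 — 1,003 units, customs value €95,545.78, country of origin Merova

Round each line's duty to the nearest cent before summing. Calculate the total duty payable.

€75,573.04

Line 1 (L-843, Narova, 3,055 kg, €171,874.30):
Base rate for L-843 is €0.59/kg.
L-843 has an FTA preferential rate, but origin Narova is not Merova; base rate stands.
Additional duty on L-843 from Narova: +26.8% ad valorem. Applied ad valorem rate = 26.8%.
Duty = €171,874.30 × 26.8% + 3,055 × €0.59 = €47,864.76.
Line 2 (K-762, Merova, 1,003 units, €95,545.78):
Base rate for K-762 is 33.5%.
Origin Merova qualifies under the Tyrune–Merova agreement and K-762 is covered: preferential rate 29% applies instead.
The additional-duty order on K-762 targets Narova, not Merova; it does not apply.
Duty = €95,545.78 × 29% = €27,708.28.
Total = €47,864.76 + €27,708.28 = €75,573.04.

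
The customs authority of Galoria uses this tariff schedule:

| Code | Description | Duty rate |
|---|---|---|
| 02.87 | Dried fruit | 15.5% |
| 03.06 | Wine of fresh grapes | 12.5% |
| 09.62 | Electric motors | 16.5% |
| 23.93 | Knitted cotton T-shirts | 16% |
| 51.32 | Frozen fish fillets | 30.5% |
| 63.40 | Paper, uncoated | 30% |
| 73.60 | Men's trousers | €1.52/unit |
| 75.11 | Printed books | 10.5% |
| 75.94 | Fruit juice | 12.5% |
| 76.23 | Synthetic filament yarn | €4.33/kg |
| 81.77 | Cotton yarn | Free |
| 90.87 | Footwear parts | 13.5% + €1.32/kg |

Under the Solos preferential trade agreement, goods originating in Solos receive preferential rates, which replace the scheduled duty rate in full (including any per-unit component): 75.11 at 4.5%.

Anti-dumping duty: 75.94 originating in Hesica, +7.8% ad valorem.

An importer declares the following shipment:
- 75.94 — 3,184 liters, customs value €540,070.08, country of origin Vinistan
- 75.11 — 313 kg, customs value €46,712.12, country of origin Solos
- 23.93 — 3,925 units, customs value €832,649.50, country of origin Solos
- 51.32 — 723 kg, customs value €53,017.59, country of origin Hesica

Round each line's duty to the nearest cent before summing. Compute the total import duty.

Line 1 (75.94, Vinistan, 3,184 liters, €540,070.08):
Base rate for 75.94 is 12.5%.
The additional-duty order on 75.94 targets Hesica, not Vinistan; it does not apply.
Duty = €540,070.08 × 12.5% = €67,508.76.
Line 2 (75.11, Solos, 313 kg, €46,712.12):
Base rate for 75.11 is 10.5%.
Origin Solos qualifies under the Galoria–Solos agreement and 75.11 is covered: preferential rate 4.5% applies instead.
Duty = €46,712.12 × 4.5% = €2,102.05.
Line 3 (23.93, Solos, 3,925 units, €832,649.50):
Base rate for 23.93 is 16%.
Origin Solos is the FTA partner but 23.93 is not on the preference list; base rate stands.
Duty = €832,649.50 × 16% = €133,223.92.
Line 4 (51.32, Hesica, 723 kg, €53,017.59):
Base rate for 51.32 is 30.5%.
Duty = €53,017.59 × 30.5% = €16,170.36.
Total = €67,508.76 + €2,102.05 + €133,223.92 + €16,170.36 = €219,005.09.

€219,005.09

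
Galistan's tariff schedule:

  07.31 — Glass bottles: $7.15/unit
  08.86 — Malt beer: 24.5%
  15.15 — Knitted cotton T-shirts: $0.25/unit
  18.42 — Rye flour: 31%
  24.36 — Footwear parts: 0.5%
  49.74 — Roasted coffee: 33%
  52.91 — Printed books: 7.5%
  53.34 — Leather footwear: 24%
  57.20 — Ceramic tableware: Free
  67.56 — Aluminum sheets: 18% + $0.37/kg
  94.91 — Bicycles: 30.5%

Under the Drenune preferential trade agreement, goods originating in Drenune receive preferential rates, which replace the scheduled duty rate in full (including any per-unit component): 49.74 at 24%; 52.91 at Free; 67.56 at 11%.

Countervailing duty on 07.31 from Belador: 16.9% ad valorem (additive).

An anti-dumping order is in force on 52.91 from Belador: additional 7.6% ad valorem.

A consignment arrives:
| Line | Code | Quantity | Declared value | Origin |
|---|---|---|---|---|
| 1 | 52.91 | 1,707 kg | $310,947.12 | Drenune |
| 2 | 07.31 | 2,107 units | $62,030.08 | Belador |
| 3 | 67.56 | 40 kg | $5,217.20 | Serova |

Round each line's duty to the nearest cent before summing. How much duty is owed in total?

$26,502.03

Line 1 (52.91, Drenune, 1,707 kg, $310,947.12):
Base rate for 52.91 is 7.5%.
Origin Drenune qualifies under the Galistan–Drenune agreement and 52.91 is covered: preferential rate Free applies instead.
The additional-duty order on 52.91 targets Belador, not Drenune; it does not apply.
Duty = $310,947.12 × 0% = $0.00.
Line 2 (07.31, Belador, 2,107 units, $62,030.08):
Base rate for 07.31 is $7.15/unit.
Additional duty on 07.31 from Belador: +16.9% ad valorem. Applied ad valorem rate = 16.9%.
Duty = $62,030.08 × 16.9% + 2,107 × $7.15 = $25,548.13.
Line 3 (67.56, Serova, 40 kg, $5,217.20):
Base rate for 67.56 is 18% + $0.37/kg.
67.56 has an FTA preferential rate, but origin Serova is not Drenune; base rate stands.
Duty = $5,217.20 × 18% + 40 × $0.37 = $953.90.
Total = $0.00 + $25,548.13 + $953.90 = $26,502.03.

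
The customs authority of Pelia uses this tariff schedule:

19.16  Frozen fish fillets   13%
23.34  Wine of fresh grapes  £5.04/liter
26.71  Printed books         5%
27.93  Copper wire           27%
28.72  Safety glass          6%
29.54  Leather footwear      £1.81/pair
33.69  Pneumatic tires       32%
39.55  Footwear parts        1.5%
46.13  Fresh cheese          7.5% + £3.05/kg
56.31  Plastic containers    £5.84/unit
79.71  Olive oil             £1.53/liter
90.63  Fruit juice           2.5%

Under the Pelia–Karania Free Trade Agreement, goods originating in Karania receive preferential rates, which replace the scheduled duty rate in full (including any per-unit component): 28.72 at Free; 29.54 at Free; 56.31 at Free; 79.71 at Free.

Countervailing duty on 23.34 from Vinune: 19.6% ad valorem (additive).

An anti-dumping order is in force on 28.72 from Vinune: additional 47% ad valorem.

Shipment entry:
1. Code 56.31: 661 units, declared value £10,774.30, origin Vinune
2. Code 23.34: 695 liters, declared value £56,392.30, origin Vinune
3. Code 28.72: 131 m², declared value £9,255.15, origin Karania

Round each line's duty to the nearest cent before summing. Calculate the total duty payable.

£18,415.93

Line 1 (56.31, Vinune, 661 units, £10,774.30):
Base rate for 56.31 is £5.84/unit.
56.31 has an FTA preferential rate, but origin Vinune is not Karania; base rate stands.
Duty = 661 × £5.84 = £3,860.24.
Line 2 (23.34, Vinune, 695 liters, £56,392.30):
Base rate for 23.34 is £5.04/liter.
Additional duty on 23.34 from Vinune: +19.6% ad valorem. Applied ad valorem rate = 19.6%.
Duty = £56,392.30 × 19.6% + 695 × £5.04 = £14,555.69.
Line 3 (28.72, Karania, 131 m², £9,255.15):
Base rate for 28.72 is 6%.
Origin Karania qualifies under the Pelia–Karania agreement and 28.72 is covered: preferential rate Free applies instead.
The additional-duty order on 28.72 targets Vinune, not Karania; it does not apply.
Duty = £9,255.15 × 0% = £0.00.
Total = £3,860.24 + £14,555.69 + £0.00 = £18,415.93.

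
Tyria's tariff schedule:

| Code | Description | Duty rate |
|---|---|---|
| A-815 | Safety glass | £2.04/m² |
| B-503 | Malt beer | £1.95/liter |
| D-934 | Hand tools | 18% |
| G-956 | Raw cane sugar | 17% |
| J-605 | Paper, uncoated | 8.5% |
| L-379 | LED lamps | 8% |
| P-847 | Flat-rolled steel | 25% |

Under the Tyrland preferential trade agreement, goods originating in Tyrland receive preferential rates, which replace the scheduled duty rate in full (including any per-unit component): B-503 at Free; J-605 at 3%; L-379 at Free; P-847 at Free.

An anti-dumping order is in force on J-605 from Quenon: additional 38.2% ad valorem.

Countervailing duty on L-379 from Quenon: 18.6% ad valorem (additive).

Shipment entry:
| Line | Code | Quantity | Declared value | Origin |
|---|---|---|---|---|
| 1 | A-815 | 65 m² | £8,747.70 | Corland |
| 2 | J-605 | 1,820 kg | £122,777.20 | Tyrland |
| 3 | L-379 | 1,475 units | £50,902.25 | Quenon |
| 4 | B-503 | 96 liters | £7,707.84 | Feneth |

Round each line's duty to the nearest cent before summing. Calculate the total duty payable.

£17,543.12

Line 1 (A-815, Corland, 65 m², £8,747.70):
Base rate for A-815 is £2.04/m².
Duty = 65 × £2.04 = £132.60.
Line 2 (J-605, Tyrland, 1,820 kg, £122,777.20):
Base rate for J-605 is 8.5%.
Origin Tyrland qualifies under the Tyria–Tyrland agreement and J-605 is covered: preferential rate 3% applies instead.
The additional-duty order on J-605 targets Quenon, not Tyrland; it does not apply.
Duty = £122,777.20 × 3% = £3,683.32.
Line 3 (L-379, Quenon, 1,475 units, £50,902.25):
Base rate for L-379 is 8%.
L-379 has an FTA preferential rate, but origin Quenon is not Tyrland; base rate stands.
Additional duty on L-379 from Quenon: +18.6%. Applied ad valorem rate: 8% + 18.6% = 26.6%.
Duty = £50,902.25 × 26.6% = £13,540.00.
Line 4 (B-503, Feneth, 96 liters, £7,707.84):
Base rate for B-503 is £1.95/liter.
B-503 has an FTA preferential rate, but origin Feneth is not Tyrland; base rate stands.
Duty = 96 × £1.95 = £187.20.
Total = £132.60 + £3,683.32 + £13,540.00 + £187.20 = £17,543.12.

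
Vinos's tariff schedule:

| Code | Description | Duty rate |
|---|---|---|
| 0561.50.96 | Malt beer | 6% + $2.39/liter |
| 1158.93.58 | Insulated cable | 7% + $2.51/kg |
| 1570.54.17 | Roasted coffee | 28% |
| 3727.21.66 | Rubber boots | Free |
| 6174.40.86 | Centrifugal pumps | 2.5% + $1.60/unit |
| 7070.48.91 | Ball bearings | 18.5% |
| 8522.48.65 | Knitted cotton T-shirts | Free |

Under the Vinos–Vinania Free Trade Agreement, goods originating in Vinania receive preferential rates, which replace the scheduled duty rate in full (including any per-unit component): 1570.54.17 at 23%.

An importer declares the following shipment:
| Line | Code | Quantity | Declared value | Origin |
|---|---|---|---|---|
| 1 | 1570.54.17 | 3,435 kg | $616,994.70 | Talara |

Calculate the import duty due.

$172,758.52

Line 1 (1570.54.17, Talara, 3,435 kg, $616,994.70):
Base rate for 1570.54.17 is 28%.
1570.54.17 has an FTA preferential rate, but origin Talara is not Vinania; base rate stands.
Duty = $616,994.70 × 28% = $172,758.52.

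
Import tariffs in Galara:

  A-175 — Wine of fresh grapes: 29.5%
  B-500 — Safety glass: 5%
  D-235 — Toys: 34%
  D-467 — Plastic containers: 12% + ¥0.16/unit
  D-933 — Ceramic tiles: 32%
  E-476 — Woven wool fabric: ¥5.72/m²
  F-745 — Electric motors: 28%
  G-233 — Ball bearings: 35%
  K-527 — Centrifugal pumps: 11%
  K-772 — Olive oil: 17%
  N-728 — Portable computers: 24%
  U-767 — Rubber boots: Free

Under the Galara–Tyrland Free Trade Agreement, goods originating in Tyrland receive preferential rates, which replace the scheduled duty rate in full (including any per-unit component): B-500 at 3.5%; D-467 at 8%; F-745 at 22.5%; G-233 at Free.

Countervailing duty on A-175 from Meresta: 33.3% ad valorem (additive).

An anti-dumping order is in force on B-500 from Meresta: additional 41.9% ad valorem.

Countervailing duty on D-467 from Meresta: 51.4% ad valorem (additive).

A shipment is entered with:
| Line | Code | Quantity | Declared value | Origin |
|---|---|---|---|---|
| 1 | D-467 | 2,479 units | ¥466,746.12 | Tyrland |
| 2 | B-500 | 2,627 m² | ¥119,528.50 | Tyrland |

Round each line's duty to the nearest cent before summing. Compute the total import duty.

Line 1 (D-467, Tyrland, 2,479 units, ¥466,746.12):
Base rate for D-467 is 12% + ¥0.16/unit.
Origin Tyrland qualifies under the Galara–Tyrland agreement and D-467 is covered: preferential rate 8% applies instead.
The additional-duty order on D-467 targets Meresta, not Tyrland; it does not apply.
Duty = ¥466,746.12 × 8% = ¥37,339.69.
Line 2 (B-500, Tyrland, 2,627 m², ¥119,528.50):
Base rate for B-500 is 5%.
Origin Tyrland qualifies under the Galara–Tyrland agreement and B-500 is covered: preferential rate 3.5% applies instead.
The additional-duty order on B-500 targets Meresta, not Tyrland; it does not apply.
Duty = ¥119,528.50 × 3.5% = ¥4,183.50.
Total = ¥37,339.69 + ¥4,183.50 = ¥41,523.19.

¥41,523.19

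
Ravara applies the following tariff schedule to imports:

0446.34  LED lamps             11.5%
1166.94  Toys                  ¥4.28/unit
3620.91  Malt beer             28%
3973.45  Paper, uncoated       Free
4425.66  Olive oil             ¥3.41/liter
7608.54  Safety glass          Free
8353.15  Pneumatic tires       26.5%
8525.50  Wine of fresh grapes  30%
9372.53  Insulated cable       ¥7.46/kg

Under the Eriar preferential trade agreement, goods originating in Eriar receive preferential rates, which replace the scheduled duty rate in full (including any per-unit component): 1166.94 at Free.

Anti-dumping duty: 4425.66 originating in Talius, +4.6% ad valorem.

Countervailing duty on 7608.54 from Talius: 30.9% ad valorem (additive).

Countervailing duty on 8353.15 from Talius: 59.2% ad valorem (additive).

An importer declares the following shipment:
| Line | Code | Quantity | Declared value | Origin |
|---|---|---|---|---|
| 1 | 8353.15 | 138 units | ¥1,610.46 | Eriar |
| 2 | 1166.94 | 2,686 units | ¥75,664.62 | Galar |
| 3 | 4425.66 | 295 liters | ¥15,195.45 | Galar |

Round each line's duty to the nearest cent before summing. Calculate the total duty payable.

Line 1 (8353.15, Eriar, 138 units, ¥1,610.46):
Base rate for 8353.15 is 26.5%.
Origin Eriar is the FTA partner but 8353.15 is not on the preference list; base rate stands.
The additional-duty order on 8353.15 targets Talius, not Eriar; it does not apply.
Duty = ¥1,610.46 × 26.5% = ¥426.77.
Line 2 (1166.94, Galar, 2,686 units, ¥75,664.62):
Base rate for 1166.94 is ¥4.28/unit.
1166.94 has an FTA preferential rate, but origin Galar is not Eriar; base rate stands.
Duty = 2,686 × ¥4.28 = ¥11,496.08.
Line 3 (4425.66, Galar, 295 liters, ¥15,195.45):
Base rate for 4425.66 is ¥3.41/liter.
The additional-duty order on 4425.66 targets Talius, not Galar; it does not apply.
Duty = 295 × ¥3.41 = ¥1,005.95.
Total = ¥426.77 + ¥11,496.08 + ¥1,005.95 = ¥12,928.80.

¥12,928.80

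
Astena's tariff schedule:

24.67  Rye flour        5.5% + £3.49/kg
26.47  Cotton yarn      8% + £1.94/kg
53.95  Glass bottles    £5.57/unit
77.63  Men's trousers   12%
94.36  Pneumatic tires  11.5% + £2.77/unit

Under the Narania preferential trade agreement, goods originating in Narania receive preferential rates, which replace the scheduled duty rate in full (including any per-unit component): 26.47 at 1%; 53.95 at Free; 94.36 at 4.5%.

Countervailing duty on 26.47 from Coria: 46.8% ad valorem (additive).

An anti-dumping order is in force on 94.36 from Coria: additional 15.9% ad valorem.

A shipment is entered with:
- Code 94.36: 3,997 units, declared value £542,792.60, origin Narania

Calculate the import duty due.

£24,425.67

Line 1 (94.36, Narania, 3,997 units, £542,792.60):
Base rate for 94.36 is 11.5% + £2.77/unit.
Origin Narania qualifies under the Astena–Narania agreement and 94.36 is covered: preferential rate 4.5% applies instead.
The additional-duty order on 94.36 targets Coria, not Narania; it does not apply.
Duty = £542,792.60 × 4.5% = £24,425.67.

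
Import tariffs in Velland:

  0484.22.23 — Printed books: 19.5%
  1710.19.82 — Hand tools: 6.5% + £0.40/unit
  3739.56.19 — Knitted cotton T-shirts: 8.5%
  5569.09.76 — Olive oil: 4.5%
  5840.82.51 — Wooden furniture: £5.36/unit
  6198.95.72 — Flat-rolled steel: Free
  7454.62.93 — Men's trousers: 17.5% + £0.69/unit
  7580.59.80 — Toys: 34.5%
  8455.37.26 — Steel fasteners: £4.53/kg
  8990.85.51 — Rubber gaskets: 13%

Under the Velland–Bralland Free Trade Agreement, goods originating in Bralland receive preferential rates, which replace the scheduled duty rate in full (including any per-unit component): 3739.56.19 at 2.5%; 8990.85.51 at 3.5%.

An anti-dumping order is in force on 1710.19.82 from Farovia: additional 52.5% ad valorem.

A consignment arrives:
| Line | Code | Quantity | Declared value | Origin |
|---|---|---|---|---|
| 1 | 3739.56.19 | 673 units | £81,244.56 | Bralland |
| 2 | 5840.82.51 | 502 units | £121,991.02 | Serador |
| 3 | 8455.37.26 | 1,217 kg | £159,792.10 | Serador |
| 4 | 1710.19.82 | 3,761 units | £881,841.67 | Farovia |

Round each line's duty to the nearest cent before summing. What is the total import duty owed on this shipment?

£532,025.83

Line 1 (3739.56.19, Bralland, 673 units, £81,244.56):
Base rate for 3739.56.19 is 8.5%.
Origin Bralland qualifies under the Velland–Bralland agreement and 3739.56.19 is covered: preferential rate 2.5% applies instead.
Duty = £81,244.56 × 2.5% = £2,031.11.
Line 2 (5840.82.51, Serador, 502 units, £121,991.02):
Base rate for 5840.82.51 is £5.36/unit.
Duty = 502 × £5.36 = £2,690.72.
Line 3 (8455.37.26, Serador, 1,217 kg, £159,792.10):
Base rate for 8455.37.26 is £4.53/kg.
Duty = 1,217 × £4.53 = £5,513.01.
Line 4 (1710.19.82, Farovia, 3,761 units, £881,841.67):
Base rate for 1710.19.82 is 6.5% + £0.40/unit.
Additional duty on 1710.19.82 from Farovia: +52.5%. Applied ad valorem rate: 6.5% + 52.5% = 59%.
Duty = £881,841.67 × 59% + 3,761 × £0.40 = £521,790.99.
Total = £2,031.11 + £2,690.72 + £5,513.01 + £521,790.99 = £532,025.83.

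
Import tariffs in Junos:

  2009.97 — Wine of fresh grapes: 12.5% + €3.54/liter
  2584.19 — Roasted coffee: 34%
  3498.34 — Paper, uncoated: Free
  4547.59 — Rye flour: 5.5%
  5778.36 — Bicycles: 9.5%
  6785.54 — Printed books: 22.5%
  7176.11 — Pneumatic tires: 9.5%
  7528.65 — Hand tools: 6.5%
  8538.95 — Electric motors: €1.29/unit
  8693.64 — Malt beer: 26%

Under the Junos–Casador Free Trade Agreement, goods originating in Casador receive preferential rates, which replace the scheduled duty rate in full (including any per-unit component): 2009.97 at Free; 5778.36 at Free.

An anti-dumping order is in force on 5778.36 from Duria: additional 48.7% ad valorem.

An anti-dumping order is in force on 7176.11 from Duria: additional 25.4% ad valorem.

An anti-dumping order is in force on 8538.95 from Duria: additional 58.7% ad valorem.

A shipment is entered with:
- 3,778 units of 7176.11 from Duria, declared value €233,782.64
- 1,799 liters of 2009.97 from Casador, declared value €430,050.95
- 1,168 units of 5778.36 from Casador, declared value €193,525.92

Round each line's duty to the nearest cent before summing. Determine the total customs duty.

Line 1 (7176.11, Duria, 3,778 units, €233,782.64):
Base rate for 7176.11 is 9.5%.
Additional duty on 7176.11 from Duria: +25.4%. Applied ad valorem rate: 9.5% + 25.4% = 34.9%.
Duty = €233,782.64 × 34.9% = €81,590.14.
Line 2 (2009.97, Casador, 1,799 liters, €430,050.95):
Base rate for 2009.97 is 12.5% + €3.54/liter.
Origin Casador qualifies under the Junos–Casador agreement and 2009.97 is covered: preferential rate Free applies instead.
Duty = €430,050.95 × 0% = €0.00.
Line 3 (5778.36, Casador, 1,168 units, €193,525.92):
Base rate for 5778.36 is 9.5%.
Origin Casador qualifies under the Junos–Casador agreement and 5778.36 is covered: preferential rate Free applies instead.
The additional-duty order on 5778.36 targets Duria, not Casador; it does not apply.
Duty = €193,525.92 × 0% = €0.00.
Total = €81,590.14 + €0.00 + €0.00 = €81,590.14.

€81,590.14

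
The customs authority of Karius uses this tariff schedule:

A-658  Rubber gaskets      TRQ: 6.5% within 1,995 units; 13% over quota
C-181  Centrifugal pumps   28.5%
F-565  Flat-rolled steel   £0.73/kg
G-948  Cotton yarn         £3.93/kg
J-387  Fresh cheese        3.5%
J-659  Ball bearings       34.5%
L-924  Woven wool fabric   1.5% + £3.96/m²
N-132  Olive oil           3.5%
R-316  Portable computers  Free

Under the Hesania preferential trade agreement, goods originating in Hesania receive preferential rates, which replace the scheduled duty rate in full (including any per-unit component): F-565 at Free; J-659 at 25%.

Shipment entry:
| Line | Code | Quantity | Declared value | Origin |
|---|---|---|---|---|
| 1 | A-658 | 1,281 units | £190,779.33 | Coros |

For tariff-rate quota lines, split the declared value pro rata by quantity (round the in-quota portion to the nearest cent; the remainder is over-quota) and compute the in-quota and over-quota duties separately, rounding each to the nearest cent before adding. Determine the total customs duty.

Line 1 (A-658, Coros, 1,281 units, £190,779.33):
Code A-658 is under a tariff-rate quota (threshold 1,995 units). Quantity 1,281 units is within the quota, so the in-quota rate 6.5% applies to the full value.
Duty = £190,779.33 × 6.5% = £12,400.66.

£12,400.66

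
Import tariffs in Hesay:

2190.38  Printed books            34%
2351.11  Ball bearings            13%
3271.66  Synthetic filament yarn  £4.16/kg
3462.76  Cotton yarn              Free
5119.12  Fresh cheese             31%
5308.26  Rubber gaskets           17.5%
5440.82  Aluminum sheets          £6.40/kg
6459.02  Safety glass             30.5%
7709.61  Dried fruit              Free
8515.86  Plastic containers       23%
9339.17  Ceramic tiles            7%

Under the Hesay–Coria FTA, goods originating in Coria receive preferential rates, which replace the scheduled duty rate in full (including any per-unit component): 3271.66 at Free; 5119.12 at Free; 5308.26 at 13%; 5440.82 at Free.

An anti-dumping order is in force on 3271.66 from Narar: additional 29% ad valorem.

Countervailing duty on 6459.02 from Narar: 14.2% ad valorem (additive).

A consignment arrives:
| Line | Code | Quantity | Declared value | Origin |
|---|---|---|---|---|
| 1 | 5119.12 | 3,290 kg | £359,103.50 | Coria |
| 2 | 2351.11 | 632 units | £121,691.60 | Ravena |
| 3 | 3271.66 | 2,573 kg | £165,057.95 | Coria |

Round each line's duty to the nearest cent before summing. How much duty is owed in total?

£15,819.91

Line 1 (5119.12, Coria, 3,290 kg, £359,103.50):
Base rate for 5119.12 is 31%.
Origin Coria qualifies under the Hesay–Coria agreement and 5119.12 is covered: preferential rate Free applies instead.
Duty = £359,103.50 × 0% = £0.00.
Line 2 (2351.11, Ravena, 632 units, £121,691.60):
Base rate for 2351.11 is 13%.
Duty = £121,691.60 × 13% = £15,819.91.
Line 3 (3271.66, Coria, 2,573 kg, £165,057.95):
Base rate for 3271.66 is £4.16/kg.
Origin Coria qualifies under the Hesay–Coria agreement and 3271.66 is covered: preferential rate Free applies instead.
The additional-duty order on 3271.66 targets Narar, not Coria; it does not apply.
Duty = £165,057.95 × 0% = £0.00.
Total = £0.00 + £15,819.91 + £0.00 = £15,819.91.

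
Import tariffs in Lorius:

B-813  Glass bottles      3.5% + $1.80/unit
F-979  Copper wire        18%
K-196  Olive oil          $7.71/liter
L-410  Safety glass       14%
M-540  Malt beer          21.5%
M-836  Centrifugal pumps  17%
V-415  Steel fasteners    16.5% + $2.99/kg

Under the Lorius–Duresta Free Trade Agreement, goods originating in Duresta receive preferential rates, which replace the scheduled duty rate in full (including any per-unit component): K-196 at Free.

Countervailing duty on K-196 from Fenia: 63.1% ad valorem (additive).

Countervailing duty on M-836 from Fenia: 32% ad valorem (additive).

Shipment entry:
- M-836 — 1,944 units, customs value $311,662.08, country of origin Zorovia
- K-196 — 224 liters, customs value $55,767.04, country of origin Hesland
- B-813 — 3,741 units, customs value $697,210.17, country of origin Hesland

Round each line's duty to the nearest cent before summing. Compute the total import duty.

Line 1 (M-836, Zorovia, 1,944 units, $311,662.08):
Base rate for M-836 is 17%.
The additional-duty order on M-836 targets Fenia, not Zorovia; it does not apply.
Duty = $311,662.08 × 17% = $52,982.55.
Line 2 (K-196, Hesland, 224 liters, $55,767.04):
Base rate for K-196 is $7.71/liter.
K-196 has an FTA preferential rate, but origin Hesland is not Duresta; base rate stands.
The additional-duty order on K-196 targets Fenia, not Hesland; it does not apply.
Duty = 224 × $7.71 = $1,727.04.
Line 3 (B-813, Hesland, 3,741 units, $697,210.17):
Base rate for B-813 is 3.5% + $1.80/unit.
Duty = $697,210.17 × 3.5% + 3,741 × $1.80 = $31,136.16.
Total = $52,982.55 + $1,727.04 + $31,136.16 = $85,845.75.

$85,845.75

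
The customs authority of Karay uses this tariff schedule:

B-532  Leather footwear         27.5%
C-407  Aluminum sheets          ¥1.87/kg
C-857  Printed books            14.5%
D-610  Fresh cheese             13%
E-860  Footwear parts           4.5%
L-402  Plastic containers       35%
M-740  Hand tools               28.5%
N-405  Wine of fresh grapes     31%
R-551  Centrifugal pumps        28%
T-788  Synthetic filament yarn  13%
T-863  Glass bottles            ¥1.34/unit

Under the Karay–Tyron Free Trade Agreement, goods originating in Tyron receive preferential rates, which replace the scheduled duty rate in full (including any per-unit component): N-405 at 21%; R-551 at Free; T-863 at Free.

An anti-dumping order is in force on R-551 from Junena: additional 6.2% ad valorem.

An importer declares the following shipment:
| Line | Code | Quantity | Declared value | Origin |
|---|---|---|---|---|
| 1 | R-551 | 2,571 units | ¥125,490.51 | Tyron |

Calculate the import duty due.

¥0.00

Line 1 (R-551, Tyron, 2,571 units, ¥125,490.51):
Base rate for R-551 is 28%.
Origin Tyron qualifies under the Karay–Tyron agreement and R-551 is covered: preferential rate Free applies instead.
The additional-duty order on R-551 targets Junena, not Tyron; it does not apply.
Duty = ¥125,490.51 × 0% = ¥0.00.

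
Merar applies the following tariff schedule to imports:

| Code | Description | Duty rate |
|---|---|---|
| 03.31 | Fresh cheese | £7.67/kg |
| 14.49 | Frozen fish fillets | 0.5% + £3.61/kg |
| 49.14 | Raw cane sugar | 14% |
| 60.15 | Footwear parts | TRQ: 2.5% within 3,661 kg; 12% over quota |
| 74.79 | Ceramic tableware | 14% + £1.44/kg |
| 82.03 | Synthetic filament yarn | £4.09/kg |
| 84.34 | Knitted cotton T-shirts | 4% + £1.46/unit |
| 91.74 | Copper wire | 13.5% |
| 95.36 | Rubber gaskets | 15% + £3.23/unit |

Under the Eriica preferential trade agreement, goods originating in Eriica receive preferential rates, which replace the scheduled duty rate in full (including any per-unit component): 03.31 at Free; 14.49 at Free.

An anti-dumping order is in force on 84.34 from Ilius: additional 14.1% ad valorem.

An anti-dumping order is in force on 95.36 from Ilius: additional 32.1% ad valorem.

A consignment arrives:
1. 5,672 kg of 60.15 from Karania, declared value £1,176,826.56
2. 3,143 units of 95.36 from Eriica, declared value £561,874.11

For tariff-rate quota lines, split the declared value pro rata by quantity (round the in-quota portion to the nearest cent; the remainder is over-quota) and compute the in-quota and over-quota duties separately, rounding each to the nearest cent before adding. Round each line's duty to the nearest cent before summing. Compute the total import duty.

Line 1 (60.15, Karania, 5,672 kg, £1,176,826.56):
Code 60.15 is under a tariff-rate quota (threshold 3,661 kg). In-quota: 3,661 kg at 2.5%; over-quota: 2,011 kg at 12%.
Pro-rata value split: in-quota = £1,176,826.56 × 3,661/5,672 = £759,584.28; over-quota = £1,176,826.56 − £759,584.28 = £417,242.28.
In-quota duty = £759,584.28 × 2.5% = £18,989.61. Over-quota duty = £417,242.28 × 12% = £50,069.07.
Line duty = £18,989.61 + £50,069.07 = £69,058.68.
Line 2 (95.36, Eriica, 3,143 units, £561,874.11):
Base rate for 95.36 is 15% + £3.23/unit.
Origin Eriica is the FTA partner but 95.36 is not on the preference list; base rate stands.
The additional-duty order on 95.36 targets Ilius, not Eriica; it does not apply.
Duty = £561,874.11 × 15% + 3,143 × £3.23 = £94,433.01.
Total = £69,058.68 + £94,433.01 = £163,491.69.

£163,491.69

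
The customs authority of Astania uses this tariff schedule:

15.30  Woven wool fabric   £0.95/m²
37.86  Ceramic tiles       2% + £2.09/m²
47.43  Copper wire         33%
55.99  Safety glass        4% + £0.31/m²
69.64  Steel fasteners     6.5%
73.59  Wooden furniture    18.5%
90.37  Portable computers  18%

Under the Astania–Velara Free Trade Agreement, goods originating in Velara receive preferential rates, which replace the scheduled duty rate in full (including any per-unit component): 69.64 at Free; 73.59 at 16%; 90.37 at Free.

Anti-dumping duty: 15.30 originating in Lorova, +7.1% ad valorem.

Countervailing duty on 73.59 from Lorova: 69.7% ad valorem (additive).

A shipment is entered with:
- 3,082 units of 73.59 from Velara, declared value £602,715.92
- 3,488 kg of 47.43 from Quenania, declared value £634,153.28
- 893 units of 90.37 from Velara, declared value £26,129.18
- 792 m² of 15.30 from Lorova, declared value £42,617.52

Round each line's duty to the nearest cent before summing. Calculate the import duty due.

Line 1 (73.59, Velara, 3,082 units, £602,715.92):
Base rate for 73.59 is 18.5%.
Origin Velara qualifies under the Astania–Velara agreement and 73.59 is covered: preferential rate 16% applies instead.
The additional-duty order on 73.59 targets Lorova, not Velara; it does not apply.
Duty = £602,715.92 × 16% = £96,434.55.
Line 2 (47.43, Quenania, 3,488 kg, £634,153.28):
Base rate for 47.43 is 33%.
Duty = £634,153.28 × 33% = £209,270.58.
Line 3 (90.37, Velara, 893 units, £26,129.18):
Base rate for 90.37 is 18%.
Origin Velara qualifies under the Astania–Velara agreement and 90.37 is covered: preferential rate Free applies instead.
Duty = £26,129.18 × 0% = £0.00.
Line 4 (15.30, Lorova, 792 m², £42,617.52):
Base rate for 15.30 is £0.95/m².
Additional duty on 15.30 from Lorova: +7.1% ad valorem. Applied ad valorem rate = 7.1%.
Duty = £42,617.52 × 7.1% + 792 × £0.95 = £3,778.24.
Total = £96,434.55 + £209,270.58 + £0.00 + £3,778.24 = £309,483.37.

£309,483.37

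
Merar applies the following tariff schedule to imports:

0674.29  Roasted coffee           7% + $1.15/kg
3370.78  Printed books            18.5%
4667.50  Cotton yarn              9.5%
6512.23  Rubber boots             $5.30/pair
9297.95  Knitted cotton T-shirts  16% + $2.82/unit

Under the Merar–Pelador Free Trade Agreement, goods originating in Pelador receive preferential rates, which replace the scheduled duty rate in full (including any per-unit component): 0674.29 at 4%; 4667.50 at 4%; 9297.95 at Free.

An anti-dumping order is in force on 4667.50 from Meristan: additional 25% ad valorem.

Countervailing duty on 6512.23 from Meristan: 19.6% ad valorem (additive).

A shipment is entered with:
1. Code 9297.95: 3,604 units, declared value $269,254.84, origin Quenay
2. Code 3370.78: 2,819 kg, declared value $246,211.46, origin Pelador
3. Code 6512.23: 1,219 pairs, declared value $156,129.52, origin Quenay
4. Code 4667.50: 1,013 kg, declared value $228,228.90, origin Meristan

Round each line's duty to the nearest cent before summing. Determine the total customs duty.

$183,992.84

Line 1 (9297.95, Quenay, 3,604 units, $269,254.84):
Base rate for 9297.95 is 16% + $2.82/unit.
9297.95 has an FTA preferential rate, but origin Quenay is not Pelador; base rate stands.
Duty = $269,254.84 × 16% + 3,604 × $2.82 = $53,244.05.
Line 2 (3370.78, Pelador, 2,819 kg, $246,211.46):
Base rate for 3370.78 is 18.5%.
Origin Pelador is the FTA partner but 3370.78 is not on the preference list; base rate stands.
Duty = $246,211.46 × 18.5% = $45,549.12.
Line 3 (6512.23, Quenay, 1,219 pairs, $156,129.52):
Base rate for 6512.23 is $5.30/pair.
The additional-duty order on 6512.23 targets Meristan, not Quenay; it does not apply.
Duty = 1,219 × $5.30 = $6,460.70.
Line 4 (4667.50, Meristan, 1,013 kg, $228,228.90):
Base rate for 4667.50 is 9.5%.
4667.50 has an FTA preferential rate, but origin Meristan is not Pelador; base rate stands.
Additional duty on 4667.50 from Meristan: +25%. Applied ad valorem rate: 9.5% + 25% = 34.5%.
Duty = $228,228.90 × 34.5% = $78,738.97.
Total = $53,244.05 + $45,549.12 + $6,460.70 + $78,738.97 = $183,992.84.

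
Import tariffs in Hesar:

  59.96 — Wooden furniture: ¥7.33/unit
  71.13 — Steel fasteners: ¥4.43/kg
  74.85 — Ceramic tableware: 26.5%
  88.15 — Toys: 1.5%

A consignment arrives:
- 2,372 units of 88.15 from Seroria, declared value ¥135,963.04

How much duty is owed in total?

Line 1 (88.15, Seroria, 2,372 units, ¥135,963.04):
Base rate for 88.15 is 1.5%.
Duty = ¥135,963.04 × 1.5% = ¥2,039.45.

¥2,039.45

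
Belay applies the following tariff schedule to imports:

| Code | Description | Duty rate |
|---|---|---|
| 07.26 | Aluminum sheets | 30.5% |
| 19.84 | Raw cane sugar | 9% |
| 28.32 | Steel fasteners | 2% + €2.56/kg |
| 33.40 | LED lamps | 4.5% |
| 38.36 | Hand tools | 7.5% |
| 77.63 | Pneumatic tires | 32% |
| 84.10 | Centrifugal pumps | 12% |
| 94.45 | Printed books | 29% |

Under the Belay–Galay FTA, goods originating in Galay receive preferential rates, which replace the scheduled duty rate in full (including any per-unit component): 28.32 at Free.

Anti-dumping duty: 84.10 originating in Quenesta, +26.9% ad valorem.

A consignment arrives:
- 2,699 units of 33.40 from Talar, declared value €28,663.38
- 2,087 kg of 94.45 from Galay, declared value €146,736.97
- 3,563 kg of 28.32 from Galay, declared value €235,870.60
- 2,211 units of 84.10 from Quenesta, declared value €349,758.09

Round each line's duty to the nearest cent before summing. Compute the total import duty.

Line 1 (33.40, Talar, 2,699 units, €28,663.38):
Base rate for 33.40 is 4.5%.
Duty = €28,663.38 × 4.5% = €1,289.85.
Line 2 (94.45, Galay, 2,087 kg, €146,736.97):
Base rate for 94.45 is 29%.
Origin Galay is the FTA partner but 94.45 is not on the preference list; base rate stands.
Duty = €146,736.97 × 29% = €42,553.72.
Line 3 (28.32, Galay, 3,563 kg, €235,870.60):
Base rate for 28.32 is 2% + €2.56/kg.
Origin Galay qualifies under the Belay–Galay agreement and 28.32 is covered: preferential rate Free applies instead.
Duty = €235,870.60 × 0% = €0.00.
Line 4 (84.10, Quenesta, 2,211 units, €349,758.09):
Base rate for 84.10 is 12%.
Additional duty on 84.10 from Quenesta: +26.9%. Applied ad valorem rate: 12% + 26.9% = 38.9%.
Duty = €349,758.09 × 38.9% = €136,055.90.
Total = €1,289.85 + €42,553.72 + €0.00 + €136,055.90 = €179,899.47.

€179,899.47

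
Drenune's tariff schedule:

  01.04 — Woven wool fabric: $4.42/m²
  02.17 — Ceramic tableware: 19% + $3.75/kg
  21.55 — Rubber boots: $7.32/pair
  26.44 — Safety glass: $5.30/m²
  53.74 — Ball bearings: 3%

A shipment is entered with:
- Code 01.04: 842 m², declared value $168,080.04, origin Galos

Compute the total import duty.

Line 1 (01.04, Galos, 842 m², $168,080.04):
Base rate for 01.04 is $4.42/m².
Duty = 842 × $4.42 = $3,721.64.

$3,721.64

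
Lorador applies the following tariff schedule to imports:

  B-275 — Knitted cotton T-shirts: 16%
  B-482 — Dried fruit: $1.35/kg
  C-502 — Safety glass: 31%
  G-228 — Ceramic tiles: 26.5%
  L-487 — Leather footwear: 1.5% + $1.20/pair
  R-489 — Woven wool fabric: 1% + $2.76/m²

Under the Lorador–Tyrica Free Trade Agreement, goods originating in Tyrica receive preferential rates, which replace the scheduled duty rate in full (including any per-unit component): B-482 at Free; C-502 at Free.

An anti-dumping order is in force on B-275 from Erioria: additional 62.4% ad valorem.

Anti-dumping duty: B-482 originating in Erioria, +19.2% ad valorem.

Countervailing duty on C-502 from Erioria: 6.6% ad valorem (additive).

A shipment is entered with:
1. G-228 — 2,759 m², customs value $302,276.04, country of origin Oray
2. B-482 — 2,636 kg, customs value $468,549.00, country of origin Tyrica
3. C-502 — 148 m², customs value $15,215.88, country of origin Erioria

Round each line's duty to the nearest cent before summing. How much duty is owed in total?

Line 1 (G-228, Oray, 2,759 m², $302,276.04):
Base rate for G-228 is 26.5%.
Duty = $302,276.04 × 26.5% = $80,103.15.
Line 2 (B-482, Tyrica, 2,636 kg, $468,549.00):
Base rate for B-482 is $1.35/kg.
Origin Tyrica qualifies under the Lorador–Tyrica agreement and B-482 is covered: preferential rate Free applies instead.
The additional-duty order on B-482 targets Erioria, not Tyrica; it does not apply.
Duty = $468,549.00 × 0% = $0.00.
Line 3 (C-502, Erioria, 148 m², $15,215.88):
Base rate for C-502 is 31%.
C-502 has an FTA preferential rate, but origin Erioria is not Tyrica; base rate stands.
Additional duty on C-502 from Erioria: +6.6%. Applied ad valorem rate: 31% + 6.6% = 37.6%.
Duty = $15,215.88 × 37.6% = $5,721.17.
Total = $80,103.15 + $0.00 + $5,721.17 = $85,824.32.

$85,824.32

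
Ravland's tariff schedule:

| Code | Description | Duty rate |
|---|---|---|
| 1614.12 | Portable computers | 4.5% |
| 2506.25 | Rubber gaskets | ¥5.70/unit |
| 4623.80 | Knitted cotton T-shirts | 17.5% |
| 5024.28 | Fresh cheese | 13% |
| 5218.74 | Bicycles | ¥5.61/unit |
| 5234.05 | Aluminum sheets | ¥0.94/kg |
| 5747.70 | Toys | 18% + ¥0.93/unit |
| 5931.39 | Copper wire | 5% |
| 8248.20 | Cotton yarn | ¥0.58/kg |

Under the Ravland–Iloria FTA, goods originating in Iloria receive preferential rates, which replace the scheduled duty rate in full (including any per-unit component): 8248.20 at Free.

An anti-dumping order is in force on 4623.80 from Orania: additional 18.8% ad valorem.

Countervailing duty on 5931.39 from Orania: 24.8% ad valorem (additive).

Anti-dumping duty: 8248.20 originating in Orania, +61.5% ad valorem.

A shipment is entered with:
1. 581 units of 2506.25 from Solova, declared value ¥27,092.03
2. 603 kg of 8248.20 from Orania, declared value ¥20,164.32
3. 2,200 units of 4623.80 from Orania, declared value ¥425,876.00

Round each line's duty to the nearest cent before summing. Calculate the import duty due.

¥170,655.49

Line 1 (2506.25, Solova, 581 units, ¥27,092.03):
Base rate for 2506.25 is ¥5.70/unit.
Duty = 581 × ¥5.70 = ¥3,311.70.
Line 2 (8248.20, Orania, 603 kg, ¥20,164.32):
Base rate for 8248.20 is ¥0.58/kg.
8248.20 has an FTA preferential rate, but origin Orania is not Iloria; base rate stands.
Additional duty on 8248.20 from Orania: +61.5% ad valorem. Applied ad valorem rate = 61.5%.
Duty = ¥20,164.32 × 61.5% + 603 × ¥0.58 = ¥12,750.80.
Line 3 (4623.80, Orania, 2,200 units, ¥425,876.00):
Base rate for 4623.80 is 17.5%.
Additional duty on 4623.80 from Orania: +18.8%. Applied ad valorem rate: 17.5% + 18.8% = 36.3%.
Duty = ¥425,876.00 × 36.3% = ¥154,592.99.
Total = ¥3,311.70 + ¥12,750.80 + ¥154,592.99 = ¥170,655.49.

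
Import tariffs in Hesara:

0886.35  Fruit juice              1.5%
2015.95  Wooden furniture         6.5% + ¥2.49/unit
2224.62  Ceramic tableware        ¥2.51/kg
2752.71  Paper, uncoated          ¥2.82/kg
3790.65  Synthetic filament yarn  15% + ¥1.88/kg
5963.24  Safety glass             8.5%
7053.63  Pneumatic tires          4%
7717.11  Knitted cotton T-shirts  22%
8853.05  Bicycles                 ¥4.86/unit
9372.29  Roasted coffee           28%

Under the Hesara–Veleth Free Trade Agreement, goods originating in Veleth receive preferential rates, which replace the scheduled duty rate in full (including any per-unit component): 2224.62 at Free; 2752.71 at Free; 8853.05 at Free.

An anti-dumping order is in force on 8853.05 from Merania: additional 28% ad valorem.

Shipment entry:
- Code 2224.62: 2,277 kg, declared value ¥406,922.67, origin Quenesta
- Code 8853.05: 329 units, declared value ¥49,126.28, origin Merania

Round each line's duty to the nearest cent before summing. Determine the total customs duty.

Line 1 (2224.62, Quenesta, 2,277 kg, ¥406,922.67):
Base rate for 2224.62 is ¥2.51/kg.
2224.62 has an FTA preferential rate, but origin Quenesta is not Veleth; base rate stands.
Duty = 2,277 × ¥2.51 = ¥5,715.27.
Line 2 (8853.05, Merania, 329 units, ¥49,126.28):
Base rate for 8853.05 is ¥4.86/unit.
8853.05 has an FTA preferential rate, but origin Merania is not Veleth; base rate stands.
Additional duty on 8853.05 from Merania: +28% ad valorem. Applied ad valorem rate = 28%.
Duty = ¥49,126.28 × 28% + 329 × ¥4.86 = ¥15,354.30.
Total = ¥5,715.27 + ¥15,354.30 = ¥21,069.57.

¥21,069.57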